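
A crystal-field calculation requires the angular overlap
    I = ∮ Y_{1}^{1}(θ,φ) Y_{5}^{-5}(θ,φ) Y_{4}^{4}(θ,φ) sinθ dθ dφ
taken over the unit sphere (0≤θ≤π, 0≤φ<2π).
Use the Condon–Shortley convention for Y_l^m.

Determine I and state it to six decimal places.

Checks pass: Σm=0; 10 even; l₃=4∈[4,6].
(2·1+1)(2·5+1)(2·4+1) = 297
Δ: 2! 0! 8! / 11! → 1/495
sum: t=1:−1/576 = -1/576
3j²(1 5 4; 0 0 0) = Δ·Π!·Σ² = 5/99  (sign -1)
sum: t=0:+1/80640 = 1/80640
3j²(1 5 4; 1 -5 4) = Δ·Π!·Σ² = 1/11  (sign +1)
combine: 4πI² = 297·5/99·1/11 = 15/11
take √, sign -1: I = -0.32941575

-0.329416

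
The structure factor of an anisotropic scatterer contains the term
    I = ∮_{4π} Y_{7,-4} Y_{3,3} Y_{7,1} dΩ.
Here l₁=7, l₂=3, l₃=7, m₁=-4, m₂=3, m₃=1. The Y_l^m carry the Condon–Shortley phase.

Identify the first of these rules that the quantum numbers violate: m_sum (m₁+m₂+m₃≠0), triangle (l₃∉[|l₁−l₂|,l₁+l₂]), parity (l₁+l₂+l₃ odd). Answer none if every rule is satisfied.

parity

azimuthal sum: -4 + 3 + 1 = 0  ✓
4 ≤ 7 ≤ 10 (triangle on l)  ✓
L = 7 + 3 + 7 = 17 (odd)  ✗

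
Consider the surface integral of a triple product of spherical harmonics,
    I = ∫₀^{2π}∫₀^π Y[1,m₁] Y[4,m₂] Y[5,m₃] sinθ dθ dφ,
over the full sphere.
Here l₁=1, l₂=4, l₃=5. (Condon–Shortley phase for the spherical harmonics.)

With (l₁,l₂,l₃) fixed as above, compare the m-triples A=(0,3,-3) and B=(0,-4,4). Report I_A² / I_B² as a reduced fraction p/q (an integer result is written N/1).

l's match ⇒ only the (l;m) 3-j factors differ between A and B.
A: triangle coeff Δ(1,4,5) = 1/495; Σ_t [0,0]: t=0:+1/5040 = 1/5040; (3j)²=16/495 [(1 4 5; 0 3 -3)], sign=+1
B: triangle coeff Δ(1,4,5) = 1/495; Σ_t [0,0]: t=0:+1/40320 = 1/40320; (3j)²=1/55 [(1 4 5; 0 -4 4)], sign=-1
I_A²/I_B² = (16/495)/(1/55) = 16/9

16/9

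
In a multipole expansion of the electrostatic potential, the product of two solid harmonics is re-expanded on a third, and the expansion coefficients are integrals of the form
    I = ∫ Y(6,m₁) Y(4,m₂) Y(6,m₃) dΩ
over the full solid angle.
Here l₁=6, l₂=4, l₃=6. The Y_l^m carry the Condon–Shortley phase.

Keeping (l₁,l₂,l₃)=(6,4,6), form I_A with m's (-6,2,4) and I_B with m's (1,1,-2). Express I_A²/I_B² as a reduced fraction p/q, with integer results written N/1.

13365/5618

l's match ⇒ only the (l;m) 3-j factors differ between A and B.
A: triangle coeff Δ(6,4,6) = 1/15315300; Σ_t [4,4]: t=4:+1/3870720 = 1/3870720; (3j)²=135/6188 [(6 4 6; -6 2 4)], sign=+1
B: triangle coeff Δ(6,4,6) = 1/15315300; Σ_t [1,4]: t=1:−1/82944 t=2:+1/17280 t=3:−1/34560 t=4:+1/725760 = 53/2903040; (3j)²=2809/306306 [(6 4 6; 1 1 -2)], sign=+1
I_A²/I_B² = (135/6188)/(2809/306306) = 13365/5618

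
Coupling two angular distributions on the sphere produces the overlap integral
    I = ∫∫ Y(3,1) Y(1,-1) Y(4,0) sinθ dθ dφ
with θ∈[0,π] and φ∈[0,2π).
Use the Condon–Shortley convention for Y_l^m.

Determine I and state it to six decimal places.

0.150786

Checks pass: Σm=0; 8 even; l₃=4∈[2,4].
(2·3+1)(2·1+1)(2·4+1) = 189
Δ: 0! 6! 2! / 9! → 1/252
sum: t=0:+1/36 = 1/36
3j²(3 1 4; 0 0 0) = Δ·Π!·Σ² = 4/63  (sign +1)
sum: t=0:+1/96 = 1/96
3j²(3 1 4; 1 -1 0) = Δ·Π!·Σ² = 1/42  (sign +1)
combine: 4πI² = 189·4/63·1/42 = 2/7
take √, sign +1: I = 0.15078601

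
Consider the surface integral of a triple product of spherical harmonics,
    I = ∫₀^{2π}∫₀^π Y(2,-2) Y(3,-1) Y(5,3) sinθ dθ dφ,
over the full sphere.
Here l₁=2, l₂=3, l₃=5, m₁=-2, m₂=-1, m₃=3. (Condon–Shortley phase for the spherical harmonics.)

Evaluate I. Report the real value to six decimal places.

m-sum 0 ✓  L=10 even ✓  1≤5≤5 ✓
Π(2lᵢ+1) = 5×7×11 = 385
triangle coeff Δ(2,3,5) = 1/2310
Σ_t [0,0]: t=0:+1/144 = 1/144
(3j)²=10/231 [(2 3 5; 0 0 0)], sign=-1
Σ_t [0,0]: t=0:+1/1152 = 1/1152
(3j)²=1/33 [(2 3 5; -2 -1 3)], sign=+1
⇒ 4πI² = 50/99
I = (-1)√(50/99/(4π)) = -0.20047604

-0.200476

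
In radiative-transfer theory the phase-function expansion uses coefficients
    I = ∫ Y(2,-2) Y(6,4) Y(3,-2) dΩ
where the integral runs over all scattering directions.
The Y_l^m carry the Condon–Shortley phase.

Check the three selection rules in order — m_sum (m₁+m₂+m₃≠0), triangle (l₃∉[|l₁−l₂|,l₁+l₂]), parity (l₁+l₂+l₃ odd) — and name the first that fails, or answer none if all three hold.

azimuthal sum: -2 + 4 − 2 = 0  ✓
4 ≤ 3 ≤ 8 (triangle on l)  ✗
L = 2 + 6 + 3 = 11 (odd)

triangle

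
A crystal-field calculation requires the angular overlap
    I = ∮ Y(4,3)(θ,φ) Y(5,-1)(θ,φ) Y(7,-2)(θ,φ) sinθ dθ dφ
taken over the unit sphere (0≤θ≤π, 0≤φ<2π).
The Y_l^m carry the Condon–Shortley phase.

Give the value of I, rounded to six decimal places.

-0.162315

Checks pass: Σm=0; 16 even; l₃=7∈[1,9].
(2·4+1)(2·5+1)(2·7+1) = 1485
Δ: 2! 6! 8! / 17! → 1/6126120
sum: t=0:+1/69120 t=1:−1/20736 t=2:+1/69120 = -1/51840
3j²(4 5 7; 0 0 0) = Δ·Π!·Σ² = 280/21879  (sign +1)
sum: t=0:+1/138240 t=1:−1/518400 = 11/2073600
3j²(4 5 7; 3 -1 -2) = Δ·Π!·Σ² = 77/4420  (sign -1)
combine: 4πI² = 1485·280/21879·77/4420 = 16170/48841
take √, sign -1: I = -0.16231468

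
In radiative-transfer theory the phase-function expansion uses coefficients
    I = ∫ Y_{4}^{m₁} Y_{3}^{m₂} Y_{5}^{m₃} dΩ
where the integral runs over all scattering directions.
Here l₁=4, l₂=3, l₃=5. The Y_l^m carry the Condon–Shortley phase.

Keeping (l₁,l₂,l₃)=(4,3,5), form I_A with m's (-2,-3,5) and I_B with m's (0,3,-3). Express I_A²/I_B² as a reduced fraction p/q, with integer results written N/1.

Same 4,3,5: normalisation and zero-m 3j drop out of the ratio.
A: Δ: 2! 6! 4! / 13! → 1/180180; sum: t=0:+1/34560 = 1/34560; 3j²(4 3 5; -2 -3 5) = Δ·Π!·Σ² = 5/286  (sign +1)
B: Δ: 2! 6! 4! / 13! → 1/180180; sum: t=2:+1/2304 = 1/2304; 3j²(4 3 5; 0 3 -3) = Δ·Π!·Σ² = 5/143  (sign +1)
I_A²/I_B² = (5/286)/(5/143) = 1/2

1/2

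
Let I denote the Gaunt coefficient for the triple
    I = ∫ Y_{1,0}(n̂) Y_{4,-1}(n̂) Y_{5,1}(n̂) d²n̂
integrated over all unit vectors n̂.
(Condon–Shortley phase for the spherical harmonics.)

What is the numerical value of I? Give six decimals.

-0.240571

m-sum 0 ✓  L=10 even ✓  3≤5≤5 ✓
Π(2lᵢ+1) = 3×9×11 = 297
triangle coeff Δ(1,4,5) = 1/495
Σ_t [0,0]: t=0:+1/576 = 1/576
(3j)²=5/99 [(1 4 5; 0 0 0)], sign=-1
Σ_t [0,0]: t=0:+1/720 = 1/720
(3j)²=8/165 [(1 4 5; 0 -1 1)], sign=+1
⇒ 4πI² = 8/11
I = (-1)√(8/11/(4π)) = -0.24057125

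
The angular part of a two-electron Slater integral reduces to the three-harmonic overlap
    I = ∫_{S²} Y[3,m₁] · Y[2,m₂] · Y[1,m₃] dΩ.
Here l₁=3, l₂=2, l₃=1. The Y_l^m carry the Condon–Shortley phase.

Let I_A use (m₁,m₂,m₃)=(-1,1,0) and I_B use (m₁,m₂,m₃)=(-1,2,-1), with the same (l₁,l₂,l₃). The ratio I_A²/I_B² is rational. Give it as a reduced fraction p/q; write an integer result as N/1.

8/1

Same 3,2,1: normalisation and zero-m 3j drop out of the ratio.
A: Δ: 4! 2! 0! / 7! → 1/105; sum: t=3:−1/6 = -1/6; 3j²(3 2 1; -1 1 0) = Δ·Π!·Σ² = 8/105  (sign +1)
B: Δ: 4! 2! 0! / 7! → 1/105; sum: t=4:+1/48 = 1/48; 3j²(3 2 1; -1 2 -1) = Δ·Π!·Σ² = 1/105  (sign +1)
I_A²/I_B² = (8/105)/(1/105) = 8/1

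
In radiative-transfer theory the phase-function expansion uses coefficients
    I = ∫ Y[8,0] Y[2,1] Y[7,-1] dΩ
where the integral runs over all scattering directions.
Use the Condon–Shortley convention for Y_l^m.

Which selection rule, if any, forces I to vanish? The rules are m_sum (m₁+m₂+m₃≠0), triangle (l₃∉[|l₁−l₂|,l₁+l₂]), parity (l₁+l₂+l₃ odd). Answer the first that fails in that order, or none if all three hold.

parity

azimuthal sum: 0 + 1 − 1 = 0  ✓
6 ≤ 7 ≤ 10 (triangle on l)  ✓
L = 8 + 2 + 7 = 17 (odd)  ✗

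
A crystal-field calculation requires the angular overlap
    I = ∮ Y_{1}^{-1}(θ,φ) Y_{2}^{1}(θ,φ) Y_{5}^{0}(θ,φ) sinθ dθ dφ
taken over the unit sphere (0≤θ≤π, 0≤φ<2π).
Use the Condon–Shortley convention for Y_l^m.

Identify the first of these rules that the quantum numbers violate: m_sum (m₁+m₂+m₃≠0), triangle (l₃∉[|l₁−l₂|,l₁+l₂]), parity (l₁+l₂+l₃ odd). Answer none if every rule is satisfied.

Σmᵢ = 0  ✓
l₃∈[|l₁−l₂|,l₁+l₂]=[1,3], have l₃=5  ✗
Σlᵢ = 8 ⇒ even

triangle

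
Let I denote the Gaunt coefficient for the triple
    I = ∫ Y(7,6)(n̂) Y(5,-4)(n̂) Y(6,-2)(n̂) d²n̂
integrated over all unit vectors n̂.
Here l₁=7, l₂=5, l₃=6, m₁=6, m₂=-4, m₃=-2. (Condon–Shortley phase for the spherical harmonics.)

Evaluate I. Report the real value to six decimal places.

-0.164530

Rules hold: Σm=0, L=18 even, 2≤6≤12.
N = 15·11·13 = 2145
Δ = 6!·8!·4!/19! = 1/174594420
Racah Σ t=1..5: t=1:−1/4147200 t=2:+1/207360 t=3:−1/82944 t=4:+1/207360 t=5:−1/4147200 = -1/345600
⇒ 3j(7 5 6; 0 0 0)² = 420/46189, sgn -1
Racah Σ t=0..1: t=0:+1/21772800 t=1:−1/116121600 = 13/348364800
⇒ 3j(7 5 6; 6 -4 -2)² = 169/9690, sgn +1
4πI² = N·(3j₀)²·(3jₘ)² = 35490/104329
I = -1·√(0.340174/4π) = -0.16453017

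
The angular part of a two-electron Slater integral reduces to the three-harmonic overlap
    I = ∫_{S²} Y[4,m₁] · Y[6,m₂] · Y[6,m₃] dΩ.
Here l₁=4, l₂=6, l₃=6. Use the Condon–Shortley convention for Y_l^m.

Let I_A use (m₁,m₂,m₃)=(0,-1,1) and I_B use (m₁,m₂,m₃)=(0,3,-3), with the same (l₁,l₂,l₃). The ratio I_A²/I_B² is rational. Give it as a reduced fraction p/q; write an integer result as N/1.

1024/729

l's match ⇒ only the (l;m) 3-j factors differ between A and B.
A: triangle coeff Δ(4,6,6) = 1/15315300; Σ_t [0,4]: t=0:+1/414720 t=1:−1/20736 t=2:+1/11520 t=3:−1/51840 t=4:+1/2903040 = 1/45360; (3j)²=1024/153153 [(4 6 6; 0 -1 1)], sign=-1
B: triangle coeff Δ(4,6,6) = 1/15315300; Σ_t [1,4]: t=1:−1/1451520 t=2:+1/80640 t=3:−1/51840 t=4:+1/414720 = -1/193536; (3j)²=81/17017 [(4 6 6; 0 3 -3)], sign=+1
I_A²/I_B² = (1024/153153)/(81/17017) = 1024/729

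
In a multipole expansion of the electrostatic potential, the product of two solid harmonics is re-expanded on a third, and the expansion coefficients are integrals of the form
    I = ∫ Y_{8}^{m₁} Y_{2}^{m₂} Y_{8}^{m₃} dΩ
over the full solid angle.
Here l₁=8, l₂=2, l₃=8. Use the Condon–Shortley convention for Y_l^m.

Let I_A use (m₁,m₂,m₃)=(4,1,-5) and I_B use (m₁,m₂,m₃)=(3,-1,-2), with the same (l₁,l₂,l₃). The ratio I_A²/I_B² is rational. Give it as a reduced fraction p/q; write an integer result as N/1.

l's match ⇒ only the (l;m) 3-j factors differ between A and B.
A: triangle coeff Δ(8,2,8) = 1/348840; Σ_t [1,2]: t=1:−1/479001600 t=2:+1/1916006400 = -1/638668800; (3j)²=117/6460 [(8 2 8; 4 1 -5)], sign=+1
B: triangle coeff Δ(8,2,8) = 1/348840; Σ_t [0,1]: t=0:+1/87091200 t=1:−1/174182400 = 1/174182400; (3j)²=55/7752 [(8 2 8; 3 -1 -2)], sign=+1
I_A²/I_B² = (117/6460)/(55/7752) = 702/275

702/275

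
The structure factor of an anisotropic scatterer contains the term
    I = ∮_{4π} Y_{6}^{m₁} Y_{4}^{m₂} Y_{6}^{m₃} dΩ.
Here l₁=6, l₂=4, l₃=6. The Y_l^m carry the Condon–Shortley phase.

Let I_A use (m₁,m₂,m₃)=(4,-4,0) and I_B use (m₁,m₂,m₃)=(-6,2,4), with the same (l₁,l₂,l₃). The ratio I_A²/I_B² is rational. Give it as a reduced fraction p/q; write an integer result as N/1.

Same 6,4,6: normalisation and zero-m 3j drop out of the ratio.
A: Δ: 4! 8! 4! / 17! → 1/15315300; sum: t=0:+1/829440 = 1/829440; 3j²(6 4 6; 4 -4 0) = Δ·Π!·Σ² = 35/2431  (sign +1)
B: Δ: 4! 8! 4! / 17! → 1/15315300; sum: t=4:+1/3870720 = 1/3870720; 3j²(6 4 6; -6 2 4) = Δ·Π!·Σ² = 135/6188  (sign +1)
I_A²/I_B² = (35/2431)/(135/6188) = 196/297

196/297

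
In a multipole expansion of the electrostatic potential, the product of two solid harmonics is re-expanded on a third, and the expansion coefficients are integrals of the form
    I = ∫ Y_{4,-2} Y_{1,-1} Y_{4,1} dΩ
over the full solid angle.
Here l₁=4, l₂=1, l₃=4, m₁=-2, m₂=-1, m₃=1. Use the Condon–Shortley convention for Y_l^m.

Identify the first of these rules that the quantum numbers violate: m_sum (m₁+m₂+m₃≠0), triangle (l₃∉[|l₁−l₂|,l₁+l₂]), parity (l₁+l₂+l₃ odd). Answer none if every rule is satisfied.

Σmᵢ = -2  ✗
l₃∈[|l₁−l₂|,l₁+l₂]=[3,5], have l₃=4
Σlᵢ = 9 ⇒ odd

m_sum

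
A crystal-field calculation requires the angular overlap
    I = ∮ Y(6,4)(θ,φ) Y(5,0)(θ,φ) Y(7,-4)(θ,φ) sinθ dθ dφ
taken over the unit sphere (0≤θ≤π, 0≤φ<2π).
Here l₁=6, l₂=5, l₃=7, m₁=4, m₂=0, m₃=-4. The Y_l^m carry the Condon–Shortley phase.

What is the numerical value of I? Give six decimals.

Checks pass: Σm=0; 18 even; l₃=7∈[1,11].
(2·6+1)(2·5+1)(2·7+1) = 2145
Δ: 4! 8! 6! / 19! → 1/174594420
sum: t=0:+1/4147200 t=1:−1/207360 t=2:+1/82944 t=3:−1/207360 t=4:+1/4147200 = 1/345600
3j²(6 5 7; 0 0 0) = Δ·Π!·Σ² = 420/46189  (sign -1)
sum: t=0:+1/4147200 t=1:−1/1451520 t=2:+1/5806080 = -1/3628800
3j²(6 5 7; 4 0 -4) = Δ·Π!·Σ² = 320/29393  (sign +1)
combine: 4πI² = 2145·420/46189·320/29393 = 288000/1356277
take √, sign -1: I = -0.12999215

-0.129992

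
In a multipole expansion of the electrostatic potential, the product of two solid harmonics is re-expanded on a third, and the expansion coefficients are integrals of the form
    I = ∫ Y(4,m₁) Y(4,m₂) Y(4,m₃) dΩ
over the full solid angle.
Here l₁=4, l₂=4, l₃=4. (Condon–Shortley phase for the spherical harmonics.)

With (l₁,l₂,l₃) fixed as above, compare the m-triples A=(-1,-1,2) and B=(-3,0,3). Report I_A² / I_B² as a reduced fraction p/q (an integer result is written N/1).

Shared (l₁,l₂,l₃)=(4,4,4): N and (l;000)² cancel in I_A²/I_B².
A: Δ = 4!·4!·4!/13! = 1/450450; Racah Σ t=1..3: t=1:−1/576 t=2:+1/144 t=3:−1/576 = 1/288; ⇒ 3j(4 4 4; -1 -1 2)² = 20/1001, sgn +1
B: Δ = 4!·4!·4!/13! = 1/450450; Racah Σ t=3..4: t=3:−1/864 t=4:+1/3456 = -1/1152; ⇒ 3j(4 4 4; -3 0 3)² = 7/286, sgn +1
I_A²/I_B² = (20/1001)/(7/286) = 40/49

40/49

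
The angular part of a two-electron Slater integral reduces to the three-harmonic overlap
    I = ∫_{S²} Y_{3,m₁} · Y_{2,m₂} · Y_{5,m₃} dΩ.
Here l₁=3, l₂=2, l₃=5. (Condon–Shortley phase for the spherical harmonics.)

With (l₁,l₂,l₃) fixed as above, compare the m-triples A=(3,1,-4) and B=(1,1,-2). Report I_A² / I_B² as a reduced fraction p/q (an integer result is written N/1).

4/5

l's match ⇒ only the (l;m) 3-j factors differ between A and B.
A: triangle coeff Δ(3,2,5) = 1/2310; Σ_t [0,0]: t=0:+1/4320 = 1/4320; (3j)²=2/55 [(3 2 5; 3 1 -4)], sign=-1
B: triangle coeff Δ(3,2,5) = 1/2310; Σ_t [0,0]: t=0:+1/288 = 1/288; (3j)²=1/22 [(3 2 5; 1 1 -2)], sign=-1
I_A²/I_B² = (2/55)/(1/22) = 4/5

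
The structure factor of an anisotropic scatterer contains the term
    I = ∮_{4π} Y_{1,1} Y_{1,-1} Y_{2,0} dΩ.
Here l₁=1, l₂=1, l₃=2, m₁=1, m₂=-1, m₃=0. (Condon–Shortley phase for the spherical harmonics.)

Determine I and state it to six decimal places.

m-sum 0 ✓  L=4 even ✓  0≤2≤2 ✓
Π(2lᵢ+1) = 3×3×5 = 45
triangle coeff Δ(1,1,2) = 1/30
Σ_t [0,0]: t=0:+1/1 = 1/1
(3j)²=2/15 [(1 1 2; 0 0 0)], sign=+1
Σ_t [0,0]: t=0:+1/4 = 1/4
(3j)²=1/30 [(1 1 2; 1 -1 0)], sign=+1
⇒ 4πI² = 1/5
I = (+1)√(1/5/(4π)) = 0.12615663

0.126157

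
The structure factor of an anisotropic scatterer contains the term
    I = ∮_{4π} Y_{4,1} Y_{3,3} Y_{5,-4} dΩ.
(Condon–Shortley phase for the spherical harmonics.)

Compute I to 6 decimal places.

-0.186208

m-sum 0 ✓  L=12 even ✓  1≤5≤7 ✓
Π(2lᵢ+1) = 9×7×11 = 693
triangle coeff Δ(4,3,5) = 1/180180
Σ_t [0,2]: t=0:+1/576 t=1:−1/144 t=2:+1/576 = -1/288
(3j)²=20/1001 [(4 3 5; 0 0 0)], sign=+1
Σ_t [2,2]: t=2:+1/5760 = 1/5760
(3j)²=9/286 [(4 3 5; 1 3 -4)], sign=-1
⇒ 4πI² = 810/1859
I = (-1)√(810/1859/(4π)) = -0.18620781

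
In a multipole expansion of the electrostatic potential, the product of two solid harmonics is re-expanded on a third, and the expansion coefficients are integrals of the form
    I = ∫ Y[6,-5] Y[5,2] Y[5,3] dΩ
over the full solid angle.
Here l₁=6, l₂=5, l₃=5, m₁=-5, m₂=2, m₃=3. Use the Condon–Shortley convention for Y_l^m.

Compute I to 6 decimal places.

Rules hold: Σm=0, L=16 even, 1≤5≤11.
N = 13·11·11 = 1573
Δ = 6!·6!·4!/17! = 1/28588560
Racah Σ t=1..5: t=1:−1/345600 t=2:+1/13824 t=3:−1/5184 t=4:+1/13824 t=5:−1/345600 = -7/129600
⇒ 3j(6 5 5; 0 0 0)² = 80/7293, sgn +1
Racah Σ t=5..6: t=5:−1/345600 t=6:+1/518400 = -1/1036800
⇒ 3j(6 5 5; -5 2 3)² = 7/2210, sgn -1
4πI² = N·(3j₀)²·(3jₘ)² = 616/11271
I = -1·√(0.0546535/4π) = -0.06594839

-0.065948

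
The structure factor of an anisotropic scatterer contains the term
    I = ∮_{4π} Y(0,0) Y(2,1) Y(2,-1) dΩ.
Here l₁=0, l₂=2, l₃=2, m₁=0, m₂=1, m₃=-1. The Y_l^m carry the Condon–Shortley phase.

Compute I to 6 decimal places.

-0.282095

Rules hold: Σm=0, L=4 even, 2≤2≤2.
N = 1·5·5 = 25
Δ = 0!·0!·4!/5! = 1/5
Racah Σ t=0..0: t=0:+1/4 = 1/4
⇒ 3j(0 2 2; 0 0 0)² = 1/5, sgn +1
Racah Σ t=0..0: t=0:+1/6 = 1/6
⇒ 3j(0 2 2; 0 1 -1)² = 1/5, sgn -1
4πI² = N·(3j₀)²·(3jₘ)² = 1/1
I = -1·√(1/4π) = -0.28209479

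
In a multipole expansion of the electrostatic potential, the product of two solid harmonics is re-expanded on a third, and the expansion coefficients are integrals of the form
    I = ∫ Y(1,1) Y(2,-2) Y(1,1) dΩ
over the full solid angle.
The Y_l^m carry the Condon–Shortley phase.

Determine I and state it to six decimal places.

0.309019

Rules hold: Σm=0, L=4 even, 1≤1≤3.
N = 3·5·3 = 45
Δ = 2!·0!·2!/5! = 1/30
Racah Σ t=1..1: t=1:−1/1 = -1/1
⇒ 3j(1 2 1; 0 0 0)² = 2/15, sgn +1
Racah Σ t=0..0: t=0:+1/4 = 1/4
⇒ 3j(1 2 1; 1 -2 1)² = 1/5, sgn +1
4πI² = N·(3j₀)²·(3jₘ)² = 6/5
I = +1·√(1.2/4π) = 0.30901936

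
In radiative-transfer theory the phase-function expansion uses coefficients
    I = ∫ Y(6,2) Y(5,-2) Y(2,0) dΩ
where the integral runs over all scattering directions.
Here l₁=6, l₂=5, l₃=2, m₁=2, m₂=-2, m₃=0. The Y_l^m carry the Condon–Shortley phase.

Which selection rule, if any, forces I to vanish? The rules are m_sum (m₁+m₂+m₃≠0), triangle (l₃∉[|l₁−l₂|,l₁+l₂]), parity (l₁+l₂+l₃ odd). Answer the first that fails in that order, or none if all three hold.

parity

Σmᵢ = 0  ✓
l₃∈[|l₁−l₂|,l₁+l₂]=[1,11], have l₃=2  ✓
Σlᵢ = 13 ⇒ odd  ✗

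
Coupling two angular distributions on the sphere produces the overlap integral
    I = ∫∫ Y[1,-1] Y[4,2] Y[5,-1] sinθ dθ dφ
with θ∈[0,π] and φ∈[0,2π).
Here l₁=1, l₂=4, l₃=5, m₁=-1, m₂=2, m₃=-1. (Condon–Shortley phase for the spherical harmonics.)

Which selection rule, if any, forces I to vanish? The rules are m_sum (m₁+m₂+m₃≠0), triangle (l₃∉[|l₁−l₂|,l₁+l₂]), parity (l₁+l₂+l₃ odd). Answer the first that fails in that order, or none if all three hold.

none

m₁+m₂+m₃ = -1 + 2 − 1 = 0  ✓
triangle: |1−4|=3 ≤ l₃=5 ≤ 1+4=5  ✓
parity: l₁+l₂+l₃ = 10 is even  ✓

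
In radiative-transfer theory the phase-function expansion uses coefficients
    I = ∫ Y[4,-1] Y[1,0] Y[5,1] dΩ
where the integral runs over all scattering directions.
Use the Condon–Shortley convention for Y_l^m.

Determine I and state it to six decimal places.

-0.240571

Checks pass: Σm=0; 10 even; l₃=5∈[3,5].
(2·4+1)(2·1+1)(2·5+1) = 297
Δ: 0! 8! 2! / 11! → 1/495
sum: t=0:+1/576 = 1/576
3j²(4 1 5; 0 0 0) = Δ·Π!·Σ² = 5/99  (sign -1)
sum: t=0:+1/720 = 1/720
3j²(4 1 5; -1 0 1) = Δ·Π!·Σ² = 8/165  (sign +1)
combine: 4πI² = 297·5/99·8/165 = 8/11
take √, sign -1: I = -0.24057125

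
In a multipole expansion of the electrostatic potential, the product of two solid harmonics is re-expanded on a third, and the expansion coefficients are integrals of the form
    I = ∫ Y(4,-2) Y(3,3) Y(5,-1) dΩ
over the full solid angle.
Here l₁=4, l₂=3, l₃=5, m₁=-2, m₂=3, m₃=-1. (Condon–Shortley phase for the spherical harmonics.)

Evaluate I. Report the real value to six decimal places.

0.143662

m-sum 0 ✓  L=12 even ✓  1≤5≤7 ✓
Π(2lᵢ+1) = 9×7×11 = 693
triangle coeff Δ(4,3,5) = 1/180180
Σ_t [0,2]: t=0:+1/576 t=1:−1/144 t=2:+1/576 = -1/288
(3j)²=20/1001 [(4 3 5; 0 0 0)], sign=+1
Σ_t [2,2]: t=2:+1/2304 = 1/2304
(3j)²=75/4004 [(4 3 5; -2 3 -1)], sign=+1
⇒ 4πI² = 3375/13013
I = (+1)√(3375/13013/(4π)) = 0.14366244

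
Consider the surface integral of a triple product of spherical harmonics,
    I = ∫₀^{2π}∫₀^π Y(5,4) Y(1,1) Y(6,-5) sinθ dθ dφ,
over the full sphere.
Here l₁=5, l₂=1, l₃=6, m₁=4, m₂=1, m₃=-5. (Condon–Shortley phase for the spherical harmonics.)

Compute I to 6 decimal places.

Checks pass: Σm=0; 12 even; l₃=6∈[4,6].
(2·5+1)(2·1+1)(2·6+1) = 429
Δ: 0! 10! 2! / 13! → 1/858
sum: t=0:+1/14400 = 1/14400
3j²(5 1 6; 0 0 0) = Δ·Π!·Σ² = 6/143  (sign +1)
sum: t=0:+1/725760 = 1/725760
3j²(5 1 6; 4 1 -5) = Δ·Π!·Σ² = 5/78  (sign -1)
combine: 4πI² = 429·6/143·5/78 = 15/13
take √, sign -1: I = -0.30301841

-0.303018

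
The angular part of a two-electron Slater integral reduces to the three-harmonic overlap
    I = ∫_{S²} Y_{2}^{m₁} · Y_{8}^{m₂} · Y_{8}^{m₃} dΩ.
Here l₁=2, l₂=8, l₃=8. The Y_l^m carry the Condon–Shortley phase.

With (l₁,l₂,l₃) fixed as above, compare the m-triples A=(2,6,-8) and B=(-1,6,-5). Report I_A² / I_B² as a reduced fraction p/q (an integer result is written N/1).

80/847

Shared (l₁,l₂,l₃)=(2,8,8): N and (l;000)² cancel in I_A²/I_B².
A: Δ = 2!·2!·14!/19! = 1/348840; Racah Σ t=0..0: t=0:+1/348713164800 = 1/348713164800; ⇒ 3j(2 8 8; 2 6 -8)² = 2/969, sgn +1
B: Δ = 2!·2!·14!/19! = 1/348840; Racah Σ t=1..2: t=1:−1/12454041600 t=2:+1/1916006400 = 1/2264371200; ⇒ 3j(2 8 8; -1 6 -5)² = 847/38760, sgn -1
I_A²/I_B² = (2/969)/(847/38760) = 80/847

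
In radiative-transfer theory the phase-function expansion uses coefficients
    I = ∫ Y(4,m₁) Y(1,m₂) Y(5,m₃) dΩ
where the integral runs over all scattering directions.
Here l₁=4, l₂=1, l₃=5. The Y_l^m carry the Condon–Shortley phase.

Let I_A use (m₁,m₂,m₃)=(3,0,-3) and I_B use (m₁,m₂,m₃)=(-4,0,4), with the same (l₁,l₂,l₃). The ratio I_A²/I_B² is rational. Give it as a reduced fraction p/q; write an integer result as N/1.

16/9

l's match ⇒ only the (l;m) 3-j factors differ between A and B.
A: triangle coeff Δ(4,1,5) = 1/495; Σ_t [0,0]: t=0:+1/5040 = 1/5040; (3j)²=16/495 [(4 1 5; 3 0 -3)], sign=+1
B: triangle coeff Δ(4,1,5) = 1/495; Σ_t [0,0]: t=0:+1/40320 = 1/40320; (3j)²=1/55 [(4 1 5; -4 0 4)], sign=-1
I_A²/I_B² = (16/495)/(1/55) = 16/9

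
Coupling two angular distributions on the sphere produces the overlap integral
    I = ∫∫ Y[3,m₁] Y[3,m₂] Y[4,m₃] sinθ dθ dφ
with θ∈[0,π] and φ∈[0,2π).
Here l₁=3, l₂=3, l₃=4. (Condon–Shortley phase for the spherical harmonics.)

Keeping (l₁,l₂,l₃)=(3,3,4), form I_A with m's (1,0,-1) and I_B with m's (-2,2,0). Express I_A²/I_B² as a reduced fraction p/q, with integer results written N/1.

Same 3,3,4: normalisation and zero-m 3j drop out of the ratio.
A: Δ: 2! 4! 4! / 11! → 1/34650; sum: t=0:+1/48 t=1:−1/24 t=2:+1/288 = -5/288; 3j²(3 3 4; 1 0 -1) = Δ·Π!·Σ² = 5/462  (sign +1)
B: Δ: 2! 4! 4! / 11! → 1/34650; sum: t=1:−1/576 t=2:+1/72 = 7/576; 3j²(3 3 4; -2 2 0) = Δ·Π!·Σ² = 7/198  (sign +1)
I_A²/I_B² = (5/462)/(7/198) = 15/49

15/49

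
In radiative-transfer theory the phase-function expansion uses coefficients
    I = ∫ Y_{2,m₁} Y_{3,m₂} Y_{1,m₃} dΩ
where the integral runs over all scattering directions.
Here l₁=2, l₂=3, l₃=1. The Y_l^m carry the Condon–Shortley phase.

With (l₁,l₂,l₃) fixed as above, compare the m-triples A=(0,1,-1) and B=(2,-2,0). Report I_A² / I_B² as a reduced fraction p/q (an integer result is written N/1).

Shared (l₁,l₂,l₃)=(2,3,1): N and (l;000)² cancel in I_A²/I_B².
A: Δ = 4!·0!·2!/7! = 1/105; Racah Σ t=2..2: t=2:+1/8 = 1/8; ⇒ 3j(2 3 1; 0 1 -1)² = 2/35, sgn +1
B: Δ = 4!·0!·2!/7! = 1/105; Racah Σ t=0..0: t=0:+1/24 = 1/24; ⇒ 3j(2 3 1; 2 -2 0)² = 1/21, sgn -1
I_A²/I_B² = (2/35)/(1/21) = 6/5

6/5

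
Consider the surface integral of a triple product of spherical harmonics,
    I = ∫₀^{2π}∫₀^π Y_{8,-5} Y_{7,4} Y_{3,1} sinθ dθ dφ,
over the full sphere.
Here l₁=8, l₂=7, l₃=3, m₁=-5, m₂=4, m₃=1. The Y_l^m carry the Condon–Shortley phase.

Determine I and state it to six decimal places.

m-sum 0 ✓  L=18 even ✓  1≤3≤15 ✓
Π(2lᵢ+1) = 17×15×7 = 1785
triangle coeff Δ(8,7,3) = 1/5290740
Σ_t [5,7]: t=5:−1/7257600 t=6:+1/2073600 t=7:−1/7257600 = 1/4838400
(3j)²=252/20995 [(8 7 3; 0 0 0)], sign=-1
Σ_t [9,11]: t=9:−1/104509440 t=10:+1/43545600 t=11:−1/319334400 = 59/5748019200
(3j)²=3481/406980 [(8 7 3; -5 4 1)], sign=+1
⇒ 4πI² = 73101/398905
I = (-1)√(73101/398905/(4π)) = -0.12075969

-0.120760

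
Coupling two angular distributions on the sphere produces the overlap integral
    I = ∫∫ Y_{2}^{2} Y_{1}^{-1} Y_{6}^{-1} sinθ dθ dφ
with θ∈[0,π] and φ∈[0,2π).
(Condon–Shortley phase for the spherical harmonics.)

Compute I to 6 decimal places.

triangle: need 1≤l₃≤3, have 6; I=0

0.000000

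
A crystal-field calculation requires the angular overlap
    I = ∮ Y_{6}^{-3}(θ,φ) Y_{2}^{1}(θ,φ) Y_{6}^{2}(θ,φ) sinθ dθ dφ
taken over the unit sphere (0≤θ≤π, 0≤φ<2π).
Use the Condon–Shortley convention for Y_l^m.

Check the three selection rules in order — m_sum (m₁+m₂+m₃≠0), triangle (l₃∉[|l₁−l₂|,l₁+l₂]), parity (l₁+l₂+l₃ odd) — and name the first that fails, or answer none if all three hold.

m₁+m₂+m₃ = -3 + 1 + 2 = 0  ✓
triangle: |6−2|=4 ≤ l₃=6 ≤ 6+2=8  ✓
parity: l₁+l₂+l₃ = 14 is even  ✓

none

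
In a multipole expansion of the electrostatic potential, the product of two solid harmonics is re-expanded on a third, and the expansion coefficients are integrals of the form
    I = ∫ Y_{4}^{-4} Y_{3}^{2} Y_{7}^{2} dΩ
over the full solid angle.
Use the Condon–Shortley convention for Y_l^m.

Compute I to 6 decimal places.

0.020214

Checks pass: Σm=0; 14 even; l₃=7∈[1,7].
(2·4+1)(2·3+1)(2·7+1) = 945
Δ: 0! 8! 6! / 15! → 1/45045
sum: t=0:+1/20736 = 1/20736
3j²(4 3 7; 0 0 0) = Δ·Π!·Σ² = 35/1287  (sign -1)
sum: t=0:+1/4838400 = 1/4838400
3j²(4 3 7; -4 2 2) = Δ·Π!·Σ² = 1/5005  (sign -1)
combine: 4πI² = 945·35/1287·1/5005 = 105/20449
take √, sign +1: I = 0.02021407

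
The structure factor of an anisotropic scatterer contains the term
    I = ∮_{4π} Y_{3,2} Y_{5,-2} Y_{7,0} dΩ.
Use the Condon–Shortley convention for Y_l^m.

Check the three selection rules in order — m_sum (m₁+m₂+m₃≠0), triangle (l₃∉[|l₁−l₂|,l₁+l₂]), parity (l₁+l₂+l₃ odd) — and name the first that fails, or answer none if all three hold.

parity

m₁+m₂+m₃ = 2 − 2 + 0 = 0  ✓
triangle: |3−5|=2 ≤ l₃=7 ≤ 3+5=8  ✓
parity: l₁+l₂+l₃ = 15 is odd  ✗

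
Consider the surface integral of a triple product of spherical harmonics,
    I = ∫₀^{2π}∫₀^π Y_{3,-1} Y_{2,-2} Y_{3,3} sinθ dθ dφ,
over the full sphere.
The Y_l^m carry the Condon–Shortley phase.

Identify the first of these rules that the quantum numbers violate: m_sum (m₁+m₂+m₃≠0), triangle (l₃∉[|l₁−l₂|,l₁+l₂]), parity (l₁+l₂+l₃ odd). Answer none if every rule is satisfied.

m₁+m₂+m₃ = -1 − 2 + 3 = 0  ✓
triangle: |3−2|=1 ≤ l₃=3 ≤ 3+2=5  ✓
parity: l₁+l₂+l₃ = 8 is even  ✓

none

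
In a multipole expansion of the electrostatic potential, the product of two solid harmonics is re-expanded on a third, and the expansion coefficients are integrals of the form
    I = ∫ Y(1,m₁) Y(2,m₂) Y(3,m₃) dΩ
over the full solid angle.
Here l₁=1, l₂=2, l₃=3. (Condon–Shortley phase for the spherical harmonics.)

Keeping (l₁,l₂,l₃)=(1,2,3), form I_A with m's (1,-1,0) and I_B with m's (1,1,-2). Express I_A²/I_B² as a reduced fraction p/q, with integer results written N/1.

3/10

Shared (l₁,l₂,l₃)=(1,2,3): N and (l;000)² cancel in I_A²/I_B².
A: Δ = 0!·2!·4!/7! = 1/105; Racah Σ t=0..0: t=0:+1/12 = 1/12; ⇒ 3j(1 2 3; 1 -1 0)² = 1/35, sgn -1
B: Δ = 0!·2!·4!/7! = 1/105; Racah Σ t=0..0: t=0:+1/12 = 1/12; ⇒ 3j(1 2 3; 1 1 -2)² = 2/21, sgn -1
I_A²/I_B² = (1/35)/(2/21) = 3/10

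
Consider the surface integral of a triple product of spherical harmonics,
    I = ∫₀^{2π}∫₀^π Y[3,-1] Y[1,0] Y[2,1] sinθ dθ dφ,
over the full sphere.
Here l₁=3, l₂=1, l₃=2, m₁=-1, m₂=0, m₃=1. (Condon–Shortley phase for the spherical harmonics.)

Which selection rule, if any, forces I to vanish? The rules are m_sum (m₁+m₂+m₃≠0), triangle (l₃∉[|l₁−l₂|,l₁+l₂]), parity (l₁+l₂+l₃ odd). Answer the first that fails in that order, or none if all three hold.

m₁+m₂+m₃ = -1 + 0 + 1 = 0  ✓
triangle: |3−1|=2 ≤ l₃=2 ≤ 3+1=4  ✓
parity: l₁+l₂+l₃ = 6 is even  ✓

none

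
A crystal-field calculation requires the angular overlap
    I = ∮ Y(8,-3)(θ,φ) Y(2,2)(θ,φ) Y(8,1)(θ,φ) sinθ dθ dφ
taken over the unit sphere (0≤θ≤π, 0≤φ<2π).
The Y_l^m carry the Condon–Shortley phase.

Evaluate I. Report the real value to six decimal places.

0.184248

Rules hold: Σm=0, L=18 even, 6≤8≤10.
N = 17·5·17 = 1445
Δ = 2!·14!·2!/19! = 1/348840
Racah Σ t=0..2: t=0:+1/116121600 t=1:−1/25401600 t=2:+1/116121600 = -1/45158400
⇒ 3j(8 2 8; 0 0 0)² = 24/1615, sgn -1
Racah Σ t=2..2: t=2:+1/174182400 = 1/174182400
⇒ 3j(8 2 8; -3 2 1)² = 77/3876, sgn -1
4πI² = N·(3j₀)²·(3jₘ)² = 154/361
I = +1·√(0.426593/4π) = 0.18424759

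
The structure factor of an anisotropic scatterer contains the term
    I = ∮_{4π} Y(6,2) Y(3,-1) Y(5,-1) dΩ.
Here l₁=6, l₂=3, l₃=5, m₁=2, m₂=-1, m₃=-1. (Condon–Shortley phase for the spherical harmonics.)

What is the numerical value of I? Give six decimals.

0.134828

m-sum 0 ✓  L=14 even ✓  3≤5≤9 ✓
Π(2lᵢ+1) = 13×7×11 = 1001
triangle coeff Δ(6,3,5) = 1/675675
Σ_t [1,3]: t=1:−1/8640 t=2:+1/2304 t=3:−1/8640 = 7/34560
(3j)²=7/429 [(6 3 5; 0 0 0)], sign=-1
Σ_t [0,2]: t=0:+1/27648 t=1:−1/4320 t=2:+1/11520 = -1/9216
(3j)²=2/143 [(6 3 5; 2 -1 -1)], sign=-1
⇒ 4πI² = 98/429
I = (+1)√(98/429/(4π)) = 0.13482780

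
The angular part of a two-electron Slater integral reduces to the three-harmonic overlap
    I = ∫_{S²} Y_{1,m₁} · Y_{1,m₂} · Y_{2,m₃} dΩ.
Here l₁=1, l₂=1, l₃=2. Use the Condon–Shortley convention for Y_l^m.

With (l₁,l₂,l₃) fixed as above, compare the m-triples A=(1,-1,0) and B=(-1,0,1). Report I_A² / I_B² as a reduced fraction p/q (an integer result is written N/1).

l's match ⇒ only the (l;m) 3-j factors differ between A and B.
A: triangle coeff Δ(1,1,2) = 1/30; Σ_t [0,0]: t=0:+1/4 = 1/4; (3j)²=1/30 [(1 1 2; 1 -1 0)], sign=+1
B: triangle coeff Δ(1,1,2) = 1/30; Σ_t [0,0]: t=0:+1/2 = 1/2; (3j)²=1/10 [(1 1 2; -1 0 1)], sign=-1
I_A²/I_B² = (1/30)/(1/10) = 1/3

1/3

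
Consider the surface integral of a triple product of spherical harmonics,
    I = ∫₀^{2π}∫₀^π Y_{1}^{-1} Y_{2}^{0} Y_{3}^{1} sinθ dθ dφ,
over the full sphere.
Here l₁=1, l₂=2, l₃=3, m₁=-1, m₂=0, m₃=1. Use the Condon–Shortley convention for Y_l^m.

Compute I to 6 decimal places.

Rules hold: Σm=0, L=6 even, 1≤3≤3.
N = 3·5·7 = 105
Δ = 0!·2!·4!/7! = 1/105
Racah Σ t=0..0: t=0:+1/4 = 1/4
⇒ 3j(1 2 3; 0 0 0)² = 3/35, sgn -1
Racah Σ t=0..0: t=0:+1/8 = 1/8
⇒ 3j(1 2 3; -1 0 1)² = 2/35, sgn +1
4πI² = N·(3j₀)²·(3jₘ)² = 18/35
I = -1·√(0.514286/4π) = -0.20230066

-0.202301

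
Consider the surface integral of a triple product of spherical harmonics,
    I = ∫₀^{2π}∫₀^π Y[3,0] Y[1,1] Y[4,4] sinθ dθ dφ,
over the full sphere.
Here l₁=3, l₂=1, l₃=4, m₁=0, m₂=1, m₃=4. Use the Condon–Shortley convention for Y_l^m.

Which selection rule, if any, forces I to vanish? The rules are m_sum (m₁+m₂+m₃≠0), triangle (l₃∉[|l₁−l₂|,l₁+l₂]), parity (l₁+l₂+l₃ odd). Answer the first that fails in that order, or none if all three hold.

m_sum

m₁+m₂+m₃ = 0 + 1 + 4 = 5  ✗
triangle: |3−1|=2 ≤ l₃=4 ≤ 3+1=4
parity: l₁+l₂+l₃ = 8 is even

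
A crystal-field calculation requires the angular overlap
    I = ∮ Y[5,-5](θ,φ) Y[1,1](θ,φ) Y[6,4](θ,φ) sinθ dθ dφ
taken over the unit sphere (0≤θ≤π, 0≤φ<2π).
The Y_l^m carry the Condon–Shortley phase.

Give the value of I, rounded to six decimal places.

Checks pass: Σm=0; 12 even; l₃=6∈[4,6].
(2·5+1)(2·1+1)(2·6+1) = 429
Δ: 0! 10! 2! / 13! → 1/858
sum: t=0:+1/14400 = 1/14400
3j²(5 1 6; 0 0 0) = Δ·Π!·Σ² = 6/143  (sign +1)
sum: t=0:+1/7257600 = 1/7257600
3j²(5 1 6; -5 1 4) = Δ·Π!·Σ² = 1/858  (sign +1)
combine: 4πI² = 429·6/143·1/858 = 3/143
take √, sign +1: I = 0.04085899

0.040859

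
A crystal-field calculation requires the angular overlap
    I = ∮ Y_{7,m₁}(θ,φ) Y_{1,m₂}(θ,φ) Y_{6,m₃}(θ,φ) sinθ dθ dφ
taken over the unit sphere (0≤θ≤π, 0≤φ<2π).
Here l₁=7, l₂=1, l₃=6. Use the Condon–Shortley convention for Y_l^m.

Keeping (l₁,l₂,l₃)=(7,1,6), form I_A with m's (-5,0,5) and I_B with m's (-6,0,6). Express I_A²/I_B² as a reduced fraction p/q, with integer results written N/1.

24/13

Shared (l₁,l₂,l₃)=(7,1,6): N and (l;000)² cancel in I_A²/I_B².
A: Δ = 2!·12!·0!/15! = 1/1365; Racah Σ t=1..1: t=1:−1/39916800 = -1/39916800; ⇒ 3j(7 1 6; -5 0 5)² = 8/455, sgn +1
B: Δ = 2!·12!·0!/15! = 1/1365; Racah Σ t=1..1: t=1:−1/479001600 = -1/479001600; ⇒ 3j(7 1 6; -6 0 6)² = 1/105, sgn -1
I_A²/I_B² = (8/455)/(1/105) = 24/13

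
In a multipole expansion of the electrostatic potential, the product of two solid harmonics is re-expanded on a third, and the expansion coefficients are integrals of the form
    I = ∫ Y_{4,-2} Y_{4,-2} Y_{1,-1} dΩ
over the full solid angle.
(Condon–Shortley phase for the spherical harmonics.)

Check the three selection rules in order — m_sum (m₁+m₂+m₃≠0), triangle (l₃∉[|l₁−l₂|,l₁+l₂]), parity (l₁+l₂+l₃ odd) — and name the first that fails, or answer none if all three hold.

m_sum

azimuthal sum: -2 − 2 − 1 = -5  ✗
0 ≤ 1 ≤ 8 (triangle on l)
L = 4 + 4 + 1 = 9 (odd)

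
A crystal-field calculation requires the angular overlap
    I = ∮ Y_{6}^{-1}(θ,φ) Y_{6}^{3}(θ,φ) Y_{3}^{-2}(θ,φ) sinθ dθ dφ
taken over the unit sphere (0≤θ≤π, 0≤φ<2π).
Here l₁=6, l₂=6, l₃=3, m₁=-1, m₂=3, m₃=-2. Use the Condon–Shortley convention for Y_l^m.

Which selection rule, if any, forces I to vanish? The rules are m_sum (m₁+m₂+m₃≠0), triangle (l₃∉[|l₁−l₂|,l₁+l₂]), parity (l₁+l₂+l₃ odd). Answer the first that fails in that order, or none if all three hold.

m₁+m₂+m₃ = -1 + 3 − 2 = 0  ✓
triangle: |6−6|=0 ≤ l₃=3 ≤ 6+6=12  ✓
parity: l₁+l₂+l₃ = 15 is odd  ✗

parity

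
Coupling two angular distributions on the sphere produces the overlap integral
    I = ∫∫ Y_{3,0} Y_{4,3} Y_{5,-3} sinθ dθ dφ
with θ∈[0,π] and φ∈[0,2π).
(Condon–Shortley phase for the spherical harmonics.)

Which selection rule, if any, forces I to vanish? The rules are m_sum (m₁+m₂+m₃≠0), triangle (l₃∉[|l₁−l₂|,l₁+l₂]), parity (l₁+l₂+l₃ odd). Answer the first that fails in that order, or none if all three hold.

azimuthal sum: 0 + 3 − 3 = 0  ✓
1 ≤ 5 ≤ 7 (triangle on l)  ✓
L = 3 + 4 + 5 = 12 (even)  ✓

none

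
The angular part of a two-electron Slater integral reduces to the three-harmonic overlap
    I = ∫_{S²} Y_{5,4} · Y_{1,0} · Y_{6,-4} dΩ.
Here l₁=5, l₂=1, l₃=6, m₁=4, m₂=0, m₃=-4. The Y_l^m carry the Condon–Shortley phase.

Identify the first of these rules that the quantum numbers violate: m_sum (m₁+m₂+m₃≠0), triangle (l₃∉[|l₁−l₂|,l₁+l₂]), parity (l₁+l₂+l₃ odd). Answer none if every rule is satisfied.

Σmᵢ = 0  ✓
l₃∈[|l₁−l₂|,l₁+l₂]=[4,6], have l₃=6  ✓
Σlᵢ = 12 ⇒ even  ✓

none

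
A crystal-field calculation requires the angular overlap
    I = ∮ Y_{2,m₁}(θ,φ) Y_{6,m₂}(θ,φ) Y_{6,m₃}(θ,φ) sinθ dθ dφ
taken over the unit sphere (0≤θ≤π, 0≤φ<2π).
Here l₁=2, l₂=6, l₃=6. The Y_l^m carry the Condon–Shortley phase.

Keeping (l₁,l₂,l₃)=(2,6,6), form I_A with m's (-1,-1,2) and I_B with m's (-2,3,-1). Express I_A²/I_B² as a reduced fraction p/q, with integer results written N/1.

Same 2,6,6: normalisation and zero-m 3j drop out of the ratio.
A: Δ: 2! 2! 10! / 15! → 1/90090; sum: t=1:−1/34560 t=2:+1/60480 = -1/80640; 3j²(2 6 6; -1 -1 2) = Δ·Π!·Σ² = 6/1001  (sign -1)
B: Δ: 2! 2! 10! / 15! → 1/90090; sum: t=2:+1/120960 = 1/120960; 3j²(2 6 6; -2 3 -1) = Δ·Π!·Σ² = 24/1001  (sign -1)
I_A²/I_B² = (6/1001)/(24/1001) = 1/4

1/4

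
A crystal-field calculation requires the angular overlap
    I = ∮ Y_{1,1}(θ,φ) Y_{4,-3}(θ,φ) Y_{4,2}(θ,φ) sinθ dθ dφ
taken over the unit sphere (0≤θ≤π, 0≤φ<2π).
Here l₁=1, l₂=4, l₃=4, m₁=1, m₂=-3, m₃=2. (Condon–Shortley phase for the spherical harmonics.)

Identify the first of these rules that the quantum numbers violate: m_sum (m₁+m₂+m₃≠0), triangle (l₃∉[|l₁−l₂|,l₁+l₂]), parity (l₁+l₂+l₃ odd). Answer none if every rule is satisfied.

parity

Σmᵢ = 0  ✓
l₃∈[|l₁−l₂|,l₁+l₂]=[3,5], have l₃=4  ✓
Σlᵢ = 9 ⇒ odd  ✗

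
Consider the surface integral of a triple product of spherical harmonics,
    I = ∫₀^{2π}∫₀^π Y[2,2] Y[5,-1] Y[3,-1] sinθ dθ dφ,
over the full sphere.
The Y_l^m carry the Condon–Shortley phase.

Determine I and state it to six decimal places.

Rules hold: Σm=0, L=10 even, 3≤3≤7.
N = 5·11·7 = 385
Δ = 4!·0!·6!/11! = 1/2310
Racah Σ t=2..2: t=2:+1/144 = 1/144
⇒ 3j(2 5 3; 0 0 0)² = 10/231, sgn -1
Racah Σ t=0..0: t=0:+1/1152 = 1/1152
⇒ 3j(2 5 3; 2 -1 -1)² = 1/154, sgn +1
4πI² = N·(3j₀)²·(3jₘ)² = 25/231
I = -1·√(0.108225/4π) = -0.09280237

-0.092802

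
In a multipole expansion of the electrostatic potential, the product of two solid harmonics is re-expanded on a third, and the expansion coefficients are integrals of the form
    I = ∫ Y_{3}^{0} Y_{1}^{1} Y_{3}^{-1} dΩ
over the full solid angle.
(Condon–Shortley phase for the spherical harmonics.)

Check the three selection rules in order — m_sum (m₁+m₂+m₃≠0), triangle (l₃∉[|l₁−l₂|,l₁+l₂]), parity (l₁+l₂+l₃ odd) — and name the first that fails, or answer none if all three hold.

parity

m₁+m₂+m₃ = 0 + 1 − 1 = 0  ✓
triangle: |3−1|=2 ≤ l₃=3 ≤ 3+1=4  ✓
parity: l₁+l₂+l₃ = 7 is odd  ✗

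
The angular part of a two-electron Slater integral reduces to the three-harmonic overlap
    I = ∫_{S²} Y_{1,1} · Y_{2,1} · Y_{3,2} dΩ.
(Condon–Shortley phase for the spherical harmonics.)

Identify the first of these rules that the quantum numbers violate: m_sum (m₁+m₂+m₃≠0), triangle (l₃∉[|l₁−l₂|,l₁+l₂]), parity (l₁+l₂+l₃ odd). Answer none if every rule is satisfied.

azimuthal sum: 1 + 1 + 2 = 4  ✗
1 ≤ 3 ≤ 3 (triangle on l)
L = 1 + 2 + 3 = 6 (even)

m_sum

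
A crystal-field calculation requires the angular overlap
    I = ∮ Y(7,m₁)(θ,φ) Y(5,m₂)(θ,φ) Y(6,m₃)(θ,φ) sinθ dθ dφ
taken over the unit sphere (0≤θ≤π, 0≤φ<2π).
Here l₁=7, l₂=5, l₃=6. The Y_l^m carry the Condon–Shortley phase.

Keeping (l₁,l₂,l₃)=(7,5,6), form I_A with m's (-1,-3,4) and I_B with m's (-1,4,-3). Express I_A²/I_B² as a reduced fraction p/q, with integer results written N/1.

2535/3136

Shared (l₁,l₂,l₃)=(7,5,6): N and (l;000)² cancel in I_A²/I_B².
A: Δ = 6!·8!·4!/19! = 1/174594420; Racah Σ t=0..2: t=0:+1/116121600 t=1:−1/3628800 t=2:+1/1658880 = 13/38707200; ⇒ 3j(7 5 6; -1 -3 4)² = 39/3553, sgn +1
B: Δ = 6!·8!·4!/19! = 1/174594420; Racah Σ t=5..6: t=5:−1/2073600 t=6:+1/6220800 = -1/3110400; ⇒ 3j(7 5 6; -1 4 -3)² = 3136/230945, sgn +1
I_A²/I_B² = (39/3553)/(3136/230945) = 2535/3136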